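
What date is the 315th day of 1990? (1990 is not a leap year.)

January has 31 days (315 − 31 = 284 remain).
February has 28 days (284 − 28 = 256 remain).
March has 31 days (256 − 31 = 225 remain).
April has 30 days (225 − 30 = 195 remain).
May has 31 days (195 − 31 = 164 remain).
June has 30 days (164 − 30 = 134 remain).
July has 31 days (134 − 31 = 103 remain).
August has 31 days (103 − 31 = 72 remain).
September has 30 days (72 − 30 = 42 remain).
October has 31 days (42 − 31 = 11 remain).
11 into November → November 11.

November 11, 1990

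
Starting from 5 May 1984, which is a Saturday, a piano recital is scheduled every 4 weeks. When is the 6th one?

The 6th occurrence is 5 intervals after the first: 5 × 28 = 140 days after 5 May 1984.
May has 31 days — 26 days to the end of May leaves 114.
June has 30 days (84 left).
July has 31 days (53 left).
August has 31 days (22 left).
22 days into September → 22 September 1984.

22 September 1984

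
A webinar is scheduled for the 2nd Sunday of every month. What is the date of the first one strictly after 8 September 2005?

11 September 2005

September 2005 starts on a Thursday; its first Sunday is the 4th, so the 2nd Sunday is the 11th — 11 September 2005.
11 September 2005 is after 8 September 2005, so that is the next one.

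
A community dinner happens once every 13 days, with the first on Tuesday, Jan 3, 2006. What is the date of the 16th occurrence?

The 16th occurrence is 15 intervals after the first: 15 × 13 = 195 days after Jan 3, 2006.
Jan has 31 days — 28 days to the end of Jan leaves 167.
Feb has 28 days (139 left).
Mar has 31 days (108 left).
Apr has 30 days (78 left).
May has 31 days (47 left).
Jun has 30 days (17 left).
17 days into Jul → Jul 17, 2006.

Jul 17, 2006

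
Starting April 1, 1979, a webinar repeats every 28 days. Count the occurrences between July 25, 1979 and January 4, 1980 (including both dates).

5

Occurrences land 28·i days after April 1, 1979 for i = 0, 1, 2, …
July 25, 1979 is 115 days after the start; 115 ÷ 28 = 4 remainder 3; since the remainder is 3, round up to i = 5. First occurrence in the window: #6 on August 19, 1979 (5×28 = 140 days in).
January 4, 1980 is 278 days after the start; 278 ÷ 28 = 9 remainder 26. Last occurrence in the window: #10 on December 9, 1979.
Occurrences #6 through #10: 5 in total.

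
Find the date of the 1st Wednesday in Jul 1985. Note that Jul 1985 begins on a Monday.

Jul 3, 1985

Jul 1985 begins on a Monday, so the first Wednesday is Jul 3 (2 days later).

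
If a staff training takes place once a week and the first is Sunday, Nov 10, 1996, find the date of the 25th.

Apr 27, 1997

The 25th occurrence is 24 intervals after the first: 24 × 7 = 168 days after Nov 10, 1996.
Nov has 30 days — 20 days to the end of Nov leaves 148.
Dec has 31 days (117 left).
Jan has 31 days (86 left).
Feb has 28 days (58 left).
Mar has 31 days (27 left).
27 days into Apr → Apr 27, 1997.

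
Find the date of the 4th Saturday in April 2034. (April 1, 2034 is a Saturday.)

April 2034 begins on a Saturday, so the first Saturday is April 1.
The 4th Saturday is 3 weeks later: 1 + 21 = 22.

April 22, 2034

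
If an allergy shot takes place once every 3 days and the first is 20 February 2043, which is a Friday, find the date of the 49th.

14 July 2043

The 49th occurrence is 48 intervals after the first: 48 × 3 = 144 days after 20 February 2043.
February has 28 days — 8 days to the end of February leaves 136.
March has 31 days (105 left).
April has 30 days (75 left).
May has 31 days (44 left).
June has 30 days (14 left).
14 days into July → 14 July 2043.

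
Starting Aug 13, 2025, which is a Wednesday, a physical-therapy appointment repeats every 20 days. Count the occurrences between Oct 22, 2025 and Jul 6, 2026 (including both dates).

Occurrences land 20·i days after Aug 13, 2025 for i = 0, 1, 2, …
Oct 22, 2025 is 70 days after the start; 70 ÷ 20 = 3 remainder 10; since the remainder is 10, round up to i = 4. First occurrence in the window: #5 on Nov 1, 2025 (4×20 = 80 days in).
Jul 6, 2026 is 327 days after the start; 327 ÷ 20 = 16 remainder 7. Last occurrence in the window: #17 on Jun 29, 2026.
Occurrences #5 through #17: 13 in total.

13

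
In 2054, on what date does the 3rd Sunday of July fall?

The first Sunday of July 2054 is July 5.
The 3rd Sunday is 2 weeks later: 5 + 14 = 19.

July 19, 2054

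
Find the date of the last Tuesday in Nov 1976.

Nov 1976 begins on a Monday, so the first Tuesday is Nov 2 (1 day later).
Nov 1976 has 30 days. Adding weeks: 2, 9, 16, 23, 30 — the last one ≤ 30 is the 30th.

Nov 30, 1976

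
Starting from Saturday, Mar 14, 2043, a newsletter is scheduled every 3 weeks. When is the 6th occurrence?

Jun 27, 2043

The 6th occurrence is 5 intervals after the first: 5 × 21 = 105 days after Mar 14, 2043.
Mar has 31 days — 17 days to the end of Mar leaves 88.
Apr has 30 days (58 left).
May has 31 days (27 left).
27 days into Jun → Jun 27, 2043.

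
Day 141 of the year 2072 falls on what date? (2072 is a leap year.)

Jan has 31 days (141 − 31 = 110 remain).
Feb has 29 days (110 − 29 = 81 remain).
Mar has 31 days (81 − 31 = 50 remain).
Apr has 30 days (50 − 30 = 20 remain).
20 into May → May 20.

May 20, 2072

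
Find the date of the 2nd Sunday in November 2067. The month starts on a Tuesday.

13 November 2067

November 2067 begins on a Tuesday, so the first Sunday is November 6 (5 days later).
The 2nd Sunday is 1 weeks later: 6 + 7 = 13.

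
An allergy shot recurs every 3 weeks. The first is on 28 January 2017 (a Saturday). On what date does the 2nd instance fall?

18 February 2017

The 2nd occurrence is 1 interval after the first: 1 × 21 = 21 days after 28 January 2017.
January has 31 days — 3 days to the end of January leaves 18.
18 days into February → 18 February 2017.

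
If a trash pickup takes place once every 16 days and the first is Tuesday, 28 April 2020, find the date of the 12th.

21 October 2020

The 12th occurrence is 11 intervals after the first: 11 × 16 = 176 days after 28 April 2020.
April has 30 days — 2 days to the end of April leaves 174.
May has 31 days (143 left).
June has 30 days (113 left).
July has 31 days (82 left).
August has 31 days (51 left).
September has 30 days (21 left).
21 days into October → 21 October 2020.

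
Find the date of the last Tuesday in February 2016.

The first Tuesday of February 2016 is February 2.
February 2016 has 29 days. Adding weeks: 2, 9, 16, 23 — the last one ≤ 29 is the 23rd.

2016-02-23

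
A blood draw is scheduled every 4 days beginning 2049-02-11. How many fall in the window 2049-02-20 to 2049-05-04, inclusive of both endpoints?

Occurrences land 4·i days after 2049-02-11 for i = 0, 1, 2, …
2049-02-20 is 9 days after the start; 9 ÷ 4 = 2 remainder 1; since the remainder is 1, round up to i = 3. First occurrence in the window: #4 on 2049-02-23 (3×4 = 12 days in).
2049-05-04 is 82 days after the start; 82 ÷ 4 = 20 remainder 2. Last occurrence in the window: #21 on 2049-05-02.
Occurrences #4 through #21: 18 in total.

18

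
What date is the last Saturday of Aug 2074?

Aug 25, 2074

Aug 2074 begins on a Wednesday, so the first Saturday is Aug 4 (3 days later).
Aug 2074 has 31 days. Adding weeks: 4, 11, 18, 25 — the last one ≤ 31 is the 25th.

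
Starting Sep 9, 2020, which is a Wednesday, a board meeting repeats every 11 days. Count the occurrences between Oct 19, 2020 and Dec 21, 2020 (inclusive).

6

Occurrences land 11·i days after Sep 9, 2020 for i = 0, 1, 2, …
Oct 19, 2020 is 40 days after the start; 40 ÷ 11 = 3 remainder 7; since the remainder is 7, round up to i = 4. First occurrence in the window: #5 on Oct 23, 2020 (4×11 = 44 days in).
Dec 21, 2020 is 103 days after the start; 103 ÷ 11 = 9 remainder 4. Last occurrence in the window: #10 on Dec 17, 2020.
Occurrences #5 through #10: 6 in total.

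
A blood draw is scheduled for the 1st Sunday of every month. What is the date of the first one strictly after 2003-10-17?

2003-11-02

October 2003 starts on a Wednesday, so its 1st Sunday is 2003-10-05 (4 days in).
That is not after 2003-10-17, so look at November 2003.
November 2003 starts on a Saturday, so its 1st Sunday is 2003-11-02 (1 day in).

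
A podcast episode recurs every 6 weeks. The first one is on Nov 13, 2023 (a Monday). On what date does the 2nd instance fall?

Dec 25, 2023

The 2nd occurrence is 1 interval after the first: 1 × 42 = 42 days after Nov 13, 2023.
Nov has 30 days — 17 days to the end of Nov leaves 25.
25 days into Dec → Dec 25, 2023.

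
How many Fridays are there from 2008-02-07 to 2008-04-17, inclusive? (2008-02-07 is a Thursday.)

2008-02-07 is a Thursday; the first Friday on or after it is 2008-02-08 (1 day later).
From 2008-02-08 to 2008-04-17: 21 + 31 + 17 = 69 days (rest of February, March, April).
69 ÷ 7 = 9 full weeks with remainder 6, so 9 more Fridays after the first → 10.

10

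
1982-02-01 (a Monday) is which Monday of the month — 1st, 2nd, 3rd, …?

1st

Day 1 falls in week ⌈1/7⌉ of the month.
Days 1–7 hold the 1st Monday, 8–14 the 2nd, 15–21 the 3rd, 22–28 the 4th, 29–31 the 5th.
1 is in the range for the 1st.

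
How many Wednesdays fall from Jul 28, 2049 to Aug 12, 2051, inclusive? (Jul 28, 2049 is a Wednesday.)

Jul 28, 2049 is a Wednesday; the first Wednesday on or after it is Jul 28, 2049.
From Jul 28, 2049 to Aug 12, 2051: 156 + 365 + 224 = 745 days (rest of 2049, 2050, to Aug 12, 2051 in 2051).
745 ÷ 7 = 106 full weeks with remainder 3, so 106 more Wednesdays after the first → 107.

107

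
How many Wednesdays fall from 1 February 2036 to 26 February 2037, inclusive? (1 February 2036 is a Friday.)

1 February 2036 is a Friday; the first Wednesday on or after it is 6 February 2036 (5 days later).
From 6 February 2036 to 26 February 2037: 329 + 57 = 386 days (rest of 2036, to 26 February 2037 in 2037).
386 ÷ 7 = 55 full weeks with remainder 1, so 55 more Wednesdays after the first → 56.

56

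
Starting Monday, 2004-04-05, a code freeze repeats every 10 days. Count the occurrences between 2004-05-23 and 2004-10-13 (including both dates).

15

Occurrences land 10·i days after 2004-04-05 for i = 0, 1, 2, …
2004-05-23 is 48 days after the start; 48 ÷ 10 = 4 remainder 8; since the remainder is 8, round up to i = 5. First occurrence in the window: #6 on 2004-05-25 (5×10 = 50 days in).
2004-10-13 is 191 days after the start; 191 ÷ 10 = 19 remainder 1. Last occurrence in the window: #20 on 2004-10-12.
Occurrences #6 through #20: 15 in total.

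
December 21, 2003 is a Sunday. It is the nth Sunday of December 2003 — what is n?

3rd

Day 21 falls in week ⌈21/7⌉ of the month.
Days 1–7 hold the 1st Sunday, 8–14 the 2nd, 15–21 the 3rd, 22–28 the 4th, 29–31 the 5th.
21 is in the range for the 3rd.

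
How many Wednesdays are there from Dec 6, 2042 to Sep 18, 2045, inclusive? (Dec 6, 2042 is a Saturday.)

Dec 6, 2042 is a Saturday; the first Wednesday on or after it is Dec 10, 2042 (4 days later).
From Dec 10, 2042 to Sep 18, 2045: 21 + 365 + 366 + 261 = 1013 days (rest of 2042, 2043, 2044, to Sep 18, 2045 in 2045).
1013 ÷ 7 = 144 full weeks with remainder 5, so 144 more Wednesdays after the first → 145.

145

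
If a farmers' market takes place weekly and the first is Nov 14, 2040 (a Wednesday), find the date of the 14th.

Feb 13, 2041

The 14th occurrence is 13 intervals after the first: 13 × 7 = 91 days after Nov 14, 2040.
Nov has 30 days — 16 days to the end of Nov leaves 75.
Dec has 31 days (44 left).
Jan has 31 days (13 left).
13 days into Feb → Feb 13, 2041.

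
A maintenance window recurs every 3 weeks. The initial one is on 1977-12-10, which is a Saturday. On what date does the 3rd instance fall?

1978-01-21

The 3rd occurrence is 2 intervals after the first: 2 × 21 = 42 days after 1977-12-10.
December has 31 days — 21 days to the end of December leaves 21.
21 days into January → 1978-01-21.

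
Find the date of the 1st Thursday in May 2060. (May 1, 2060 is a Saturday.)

May 6, 2060

May 2060 begins on a Saturday, so the first Thursday is May 6 (5 days later).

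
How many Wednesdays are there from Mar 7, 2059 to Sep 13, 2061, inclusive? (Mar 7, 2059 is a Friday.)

131

Mar 7, 2059 is a Friday; the first Wednesday on or after it is Mar 12, 2059 (5 days later).
From Mar 12, 2059 to Sep 13, 2061: 294 + 366 + 256 = 916 days (rest of 2059, 2060, to Sep 13, 2061 in 2061).
916 ÷ 7 = 130 full weeks with remainder 6, so 130 more Wednesdays after the first → 131.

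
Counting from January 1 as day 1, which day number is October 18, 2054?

291

Days in months before October: 31 + 28 + 31 + 30 + 31 + 30 + 31 + 31 + 30 = 273.
Plus 18 days into October → day 291.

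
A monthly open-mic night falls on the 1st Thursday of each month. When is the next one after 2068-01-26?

2068-02-02

January 2068 starts on a Sunday, so its 1st Thursday is 2068-01-05 (4 days in).
That is not after 2068-01-26, so look at February 2068.
February 2068 starts on a Wednesday, so its 1st Thursday is 2068-02-02 (1 day in).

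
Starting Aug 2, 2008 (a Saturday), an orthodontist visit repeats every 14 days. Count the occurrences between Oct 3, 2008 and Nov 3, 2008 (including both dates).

Occurrences land 14·i days after Aug 2, 2008 for i = 0, 1, 2, …
Oct 3, 2008 is 62 days after the start; 62 ÷ 14 = 4 remainder 6; since the remainder is 6, round up to i = 5. First occurrence in the window: #6 on Oct 11, 2008 (5×14 = 70 days in).
Nov 3, 2008 is 93 days after the start; 93 ÷ 14 = 6 remainder 9. Last occurrence in the window: #7 on Oct 25, 2008.
Occurrences #6 through #7: 2 in total.

2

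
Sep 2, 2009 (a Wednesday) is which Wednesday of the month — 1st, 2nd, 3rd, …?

1st

Day 2 falls in week ⌈2/7⌉ of the month.
Days 1–7 hold the 1st Wednesday, 8–14 the 2nd, 15–21 the 3rd, 22–28 the 4th, 29–31 the 5th.
2 is in the range for the 1st.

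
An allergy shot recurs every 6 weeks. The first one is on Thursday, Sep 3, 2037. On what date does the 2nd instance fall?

Oct 15, 2037

The 2nd occurrence is 1 interval after the first: 1 × 42 = 42 days after Sep 3, 2037.
Sep has 30 days — 27 days to the end of Sep leaves 15.
15 days into Oct → Oct 15, 2037.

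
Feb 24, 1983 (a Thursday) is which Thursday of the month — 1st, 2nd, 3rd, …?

Day 24 falls in week ⌈24/7⌉ of the month.
Days 1–7 hold the 1st Thursday, 8–14 the 2nd, 15–21 the 3rd, 22–28 the 4th, 29–31 the 5th.
24 is in the range for the 4th.

4th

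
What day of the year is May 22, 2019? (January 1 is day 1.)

Days in months before May: 31 + 28 + 31 + 30 = 120.
Plus 22 days into May → day 142.

142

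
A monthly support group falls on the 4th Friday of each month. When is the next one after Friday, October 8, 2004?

October 2004 starts on a Friday; its first Friday is the 1st, so the 4th Friday is the 22nd — October 22, 2004.
October 22, 2004 is after October 8, 2004, so that is the next one.

October 22, 2004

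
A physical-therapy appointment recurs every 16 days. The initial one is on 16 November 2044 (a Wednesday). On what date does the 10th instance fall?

9 April 2045

The 10th occurrence is 9 intervals after the first: 9 × 16 = 144 days after 16 November 2044.
November has 30 days — 14 days to the end of November leaves 130.
December has 31 days (99 left).
January has 31 days (68 left).
February has 28 days (40 left).
March has 31 days (9 left).
9 days into April → 9 April 2045.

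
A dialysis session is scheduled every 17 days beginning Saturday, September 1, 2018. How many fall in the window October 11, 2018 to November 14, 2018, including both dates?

Occurrences land 17·i days after September 1, 2018 for i = 0, 1, 2, …
October 11, 2018 is 40 days after the start; 40 ÷ 17 = 2 remainder 6; since the remainder is 6, round up to i = 3. First occurrence in the window: #4 on October 22, 2018 (3×17 = 51 days in).
November 14, 2018 is 74 days after the start; 74 ÷ 17 = 4 remainder 6. Last occurrence in the window: #5 on November 8, 2018.
Occurrences #4 through #5: 2 in total.

2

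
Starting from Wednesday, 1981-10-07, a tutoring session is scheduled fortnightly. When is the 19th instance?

The 19th occurrence is 18 intervals after the first: 18 × 14 = 252 days after 1981-10-07.
October has 31 days — 24 days to the end of October leaves 228.
November has 30 days (198 left).
December has 31 days (167 left).
January has 31 days (136 left).
February has 28 days (108 left).
March has 31 days (77 left).
April has 30 days (47 left).
May has 31 days (16 left).
16 days into June → 1982-06-16.

1982-06-16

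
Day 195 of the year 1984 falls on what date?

1984-07-13

January has 31 days (195 − 31 = 164 remain).
February has 29 days (164 − 29 = 135 remain).
March has 31 days (135 − 31 = 104 remain).
April has 30 days (104 − 30 = 74 remain).
May has 31 days (74 − 31 = 43 remain).
June has 30 days (43 − 30 = 13 remain).
13 into July → July 13.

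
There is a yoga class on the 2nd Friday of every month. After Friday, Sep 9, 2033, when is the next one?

Oct 14, 2033

Sep 2033 starts on a Thursday; its first Friday is the 2nd, so the 2nd Friday is the 9th — Sep 9, 2033.
That is not after Sep 9, 2033, so look at Oct 2033.
Oct 2033 starts on a Saturday; its first Friday is the 7th, so the 2nd Friday is the 14th — Oct 14, 2033.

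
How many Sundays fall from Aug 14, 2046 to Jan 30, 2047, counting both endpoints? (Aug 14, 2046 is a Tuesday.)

Aug 14, 2046 is a Tuesday; the first Sunday on or after it is Aug 19, 2046 (5 days later).
From Aug 19, 2046 to Jan 30, 2047: 12 + 30 + 31 + 30 + 31 + 30 = 164 days (rest of Aug, Sep, Oct, Nov, Dec, Jan).
164 ÷ 7 = 23 full weeks with remainder 3, so 23 more Sundays after the first → 24.

24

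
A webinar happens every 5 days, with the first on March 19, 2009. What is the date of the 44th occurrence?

October 20, 2009

The 44th occurrence is 43 intervals after the first: 43 × 5 = 215 days after March 19, 2009.
March has 31 days — 12 days to the end of March leaves 203.
April has 30 days (173 left).
May has 31 days (142 left).
June has 30 days (112 left).
July has 31 days (81 left).
August has 31 days (50 left).
September has 30 days (20 left).
20 days into October → October 20, 2009.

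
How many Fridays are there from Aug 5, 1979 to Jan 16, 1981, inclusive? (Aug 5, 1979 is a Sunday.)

76

Aug 5, 1979 is a Sunday; the first Friday on or after it is Aug 10, 1979 (5 days later).
From Aug 10, 1979 to Jan 16, 1981: 143 + 366 + 16 = 525 days (rest of 1979, 1980, to Jan 16, 1981 in 1981).
525 ÷ 7 = 75 full weeks with remainder 0, so 75 more Fridays after the first → 76.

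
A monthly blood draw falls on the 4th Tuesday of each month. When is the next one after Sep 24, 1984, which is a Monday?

Sep 1984 starts on a Saturday; its first Tuesday is the 4th, so the 4th Tuesday is the 25th — Sep 25, 1984.
Sep 25, 1984 is after Sep 24, 1984, so that is the next one.

Sep 25, 1984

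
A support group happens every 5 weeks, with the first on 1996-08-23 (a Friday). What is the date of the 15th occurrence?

1997-12-26

The 15th occurrence is 14 intervals after the first: 14 × 35 = 490 days after 1996-08-23.
August has 31 days — 8 days to the end of August leaves 482.
From end of August to end of 1996 is 122 days (360 left).
January has 31 days (329 left).
February has 28 days (301 left).
March has 31 days (270 left).
April has 30 days (240 left).
May has 31 days (209 left).
June has 30 days (179 left).
July has 31 days (148 left).
August has 31 days (117 left).
September has 30 days (87 left).
October has 31 days (56 left).
November has 30 days (26 left).
26 days into December → 1997-12-26.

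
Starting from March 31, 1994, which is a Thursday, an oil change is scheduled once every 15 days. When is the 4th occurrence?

May 15, 1994

The 4th occurrence is 3 intervals after the first: 3 × 15 = 45 days after March 31, 1994.
March has 31 days — 0 days to the end of March leaves 45.
April has 30 days (15 left).
15 days into May → May 15, 1994.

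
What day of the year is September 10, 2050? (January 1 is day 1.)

Days in months before September: 31 + 28 + 31 + 30 + 31 + 30 + 31 + 31 = 243.
Plus 10 days into September → day 253.

253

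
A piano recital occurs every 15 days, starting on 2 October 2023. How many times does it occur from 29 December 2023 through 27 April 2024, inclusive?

Occurrences land 15·i days after 2 October 2023 for i = 0, 1, 2, …
29 December 2023 is 88 days after the start; 88 ÷ 15 = 5 remainder 13; since the remainder is 13, round up to i = 6. First occurrence in the window: #7 on 31 December 2023 (6×15 = 90 days in).
27 April 2024 is 208 days after the start; 208 ÷ 15 = 13 remainder 13. Last occurrence in the window: #14 on 14 April 2024.
Occurrences #7 through #14: 8 in total.

8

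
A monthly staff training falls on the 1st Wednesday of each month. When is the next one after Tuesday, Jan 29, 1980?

Feb 6, 1980

Jan 1980 starts on a Tuesday, so its 1st Wednesday is Jan 2, 1980 (1 day in).
That is not after Jan 29, 1980, so look at Feb 1980.
Feb 1980 starts on a Friday, so its 1st Wednesday is Feb 6, 1980 (5 days in).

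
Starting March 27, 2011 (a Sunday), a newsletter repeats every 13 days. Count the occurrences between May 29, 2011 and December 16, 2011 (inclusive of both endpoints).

16

Occurrences land 13·i days after March 27, 2011 for i = 0, 1, 2, …
May 29, 2011 is 63 days after the start; 63 ÷ 13 = 4 remainder 11; since the remainder is 11, round up to i = 5. First occurrence in the window: #6 on May 31, 2011 (5×13 = 65 days in).
December 16, 2011 is 264 days after the start; 264 ÷ 13 = 20 remainder 4. Last occurrence in the window: #21 on December 12, 2011.
Occurrences #6 through #21: 16 in total.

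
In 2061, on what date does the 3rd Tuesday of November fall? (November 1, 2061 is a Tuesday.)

2061-11-15

November 2061 begins on a Tuesday, so the first Tuesday is November 1.
The 3rd Tuesday is 2 weeks later: 1 + 14 = 15.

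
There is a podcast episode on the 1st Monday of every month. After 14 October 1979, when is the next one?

October 1979 starts on a Monday, so its 1st Monday is 1 October 1979.
That is not after 14 October 1979, so look at November 1979.
November 1979 starts on a Thursday, so its 1st Monday is 5 November 1979 (4 days in).

5 November 1979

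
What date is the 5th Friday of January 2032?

January 2032 begins on a Thursday, so the first Friday is January 2 (1 day later).
The 5th Friday is 4 weeks later: 2 + 28 = 30.

January 30, 2032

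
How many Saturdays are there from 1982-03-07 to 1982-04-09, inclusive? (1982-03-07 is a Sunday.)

4

1982-03-07 is a Sunday; the first Saturday on or after it is 1982-03-13 (6 days later).
From 1982-03-13 to 1982-04-09: 18 + 9 = 27 days (rest of March, April).
27 ÷ 7 = 3 full weeks with remainder 6, so 3 more Saturdays after the first → 4.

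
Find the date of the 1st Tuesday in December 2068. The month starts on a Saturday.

December 2068 begins on a Saturday, so the first Tuesday is December 4 (3 days later).

December 4, 2068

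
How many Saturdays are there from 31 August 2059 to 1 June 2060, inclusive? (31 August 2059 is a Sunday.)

31 August 2059 is a Sunday; the first Saturday on or after it is 6 September 2059 (6 days later).
From 6 September 2059 to 1 June 2060: 24 + 31 + 30 + 31 + 31 + 29 + 31 + 30 + 31 + 1 = 269 days (rest of September, October, November, December, January, February, March, April, May, June).
269 ÷ 7 = 38 full weeks with remainder 3, so 38 more Saturdays after the first → 39.

39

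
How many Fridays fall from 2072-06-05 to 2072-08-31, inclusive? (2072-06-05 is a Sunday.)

12

2072-06-05 is a Sunday; the first Friday on or after it is 2072-06-10 (5 days later).
From 2072-06-10 to 2072-08-31: 20 + 31 + 31 = 82 days (rest of June, July, August).
82 ÷ 7 = 11 full weeks with remainder 5, so 11 more Fridays after the first → 12.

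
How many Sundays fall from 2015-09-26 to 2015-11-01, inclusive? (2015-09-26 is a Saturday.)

2015-09-26 is a Saturday; the first Sunday on or after it is 2015-09-27 (1 day later).
From 2015-09-27 to 2015-11-01: 3 + 31 + 1 = 35 days (rest of September, October, November).
35 ÷ 7 = 5 full weeks with remainder 0, so 5 more Sundays after the first → 6.

6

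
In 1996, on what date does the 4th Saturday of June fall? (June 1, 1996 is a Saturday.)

June 1996 begins on a Saturday, so the first Saturday is June 1.
The 4th Saturday is 3 weeks later: 1 + 21 = 22.

1996-06-22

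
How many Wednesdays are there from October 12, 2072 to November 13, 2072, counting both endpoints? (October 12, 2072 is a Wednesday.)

October 12, 2072 is a Wednesday; the first Wednesday on or after it is October 12, 2072.
From October 12, 2072 to November 13, 2072: 19 + 13 = 32 days (rest of October, November).
32 ÷ 7 = 4 full weeks with remainder 4, so 4 more Wednesdays after the first → 5.

5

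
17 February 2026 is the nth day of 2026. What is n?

Days in months before February: 31 = 31.
Plus 17 days into February → day 48.

48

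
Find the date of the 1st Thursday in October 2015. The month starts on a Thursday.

2015-10-01

October 2015 begins on a Thursday, so the first Thursday is October 1.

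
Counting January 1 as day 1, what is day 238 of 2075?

January has 31 days (238 − 31 = 207 remain).
February has 28 days (207 − 28 = 179 remain).
March has 31 days (179 − 31 = 148 remain).
April has 30 days (148 − 30 = 118 remain).
May has 31 days (118 − 31 = 87 remain).
June has 30 days (87 − 30 = 57 remain).
July has 31 days (57 − 31 = 26 remain).
26 into August → August 26.

2075-08-26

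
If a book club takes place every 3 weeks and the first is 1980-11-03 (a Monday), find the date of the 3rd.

1980-12-15

The 3rd occurrence is 2 intervals after the first: 2 × 21 = 42 days after 1980-11-03.
November has 30 days — 27 days to the end of November leaves 15.
15 days into December → 1980-12-15.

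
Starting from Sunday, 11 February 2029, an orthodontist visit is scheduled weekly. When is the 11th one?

The 11th occurrence is 10 intervals after the first: 10 × 7 = 70 days after 11 February 2029.
February has 28 days — 17 days to the end of February leaves 53.
March has 31 days (22 left).
22 days into April → 22 April 2029.

22 April 2029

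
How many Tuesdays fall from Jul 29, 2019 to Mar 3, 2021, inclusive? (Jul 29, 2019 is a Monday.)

Jul 29, 2019 is a Monday; the first Tuesday on or after it is Jul 30, 2019 (1 day later).
From Jul 30, 2019 to Mar 3, 2021: 154 + 366 + 62 = 582 days (rest of 2019, 2020, to Mar 3, 2021 in 2021).
582 ÷ 7 = 83 full weeks with remainder 1, so 83 more Tuesdays after the first → 84.

84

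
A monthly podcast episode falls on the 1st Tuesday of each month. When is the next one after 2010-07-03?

July 2010 starts on a Thursday, so its 1st Tuesday is 2010-07-06 (5 days in).
2010-07-06 is after 2010-07-03, so that is the next one.

2010-07-06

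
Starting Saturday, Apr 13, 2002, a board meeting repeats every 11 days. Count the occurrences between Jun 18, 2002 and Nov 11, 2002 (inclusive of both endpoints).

14

Occurrences land 11·i days after Apr 13, 2002 for i = 0, 1, 2, …
Jun 18, 2002 is 66 days after the start; 66 ÷ 11 = 6 remainder 0. First occurrence in the window: #7 on Jun 18, 2002 (6×11 = 66 days in).
Nov 11, 2002 is 212 days after the start; 212 ÷ 11 = 19 remainder 3. Last occurrence in the window: #20 on Nov 8, 2002.
Occurrences #7 through #20: 14 in total.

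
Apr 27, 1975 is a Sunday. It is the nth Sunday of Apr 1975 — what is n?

4th

Day 27 falls in week ⌈27/7⌉ of the month.
Days 1–7 hold the 1st Sunday, 8–14 the 2nd, 15–21 the 3rd, 22–28 the 4th, 29–31 the 5th.
27 is in the range for the 4th.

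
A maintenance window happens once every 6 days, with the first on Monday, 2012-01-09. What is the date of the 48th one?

The 48th occurrence is 47 intervals after the first: 47 × 6 = 282 days after 2012-01-09.
January has 31 days — 22 days to the end of January leaves 260.
February has 29 days (231 left).
March has 31 days (200 left).
April has 30 days (170 left).
May has 31 days (139 left).
June has 30 days (109 left).
July has 31 days (78 left).
August has 31 days (47 left).
September has 30 days (17 left).
17 days into October → 2012-10-17.

2012-10-17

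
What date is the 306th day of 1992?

Nov 1, 1992

Jan has 31 days (306 − 31 = 275 remain).
Feb has 29 days (275 − 29 = 246 remain).
Mar has 31 days (246 − 31 = 215 remain).
Apr has 30 days (215 − 30 = 185 remain).
May has 31 days (185 − 31 = 154 remain).
Jun has 30 days (154 − 30 = 124 remain).
Jul has 31 days (124 − 31 = 93 remain).
Aug has 31 days (93 − 31 = 62 remain).
Sep has 30 days (62 − 30 = 32 remain).
Oct has 31 days (32 − 31 = 1 remain).
1 into Nov → Nov 1.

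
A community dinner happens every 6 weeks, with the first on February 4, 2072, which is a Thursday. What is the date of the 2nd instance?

The 2nd occurrence is 1 interval after the first: 1 × 42 = 42 days after February 4, 2072.
February has 29 days — 25 days to the end of February leaves 17.
17 days into March → March 17, 2072.

March 17, 2072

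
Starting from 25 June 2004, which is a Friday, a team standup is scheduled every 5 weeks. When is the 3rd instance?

3 September 2004

The 3rd occurrence is 2 intervals after the first: 2 × 35 = 70 days after 25 June 2004.
June has 30 days — 5 days to the end of June leaves 65.
July has 31 days (34 left).
August has 31 days (3 left).
3 days into September → 3 September 2004.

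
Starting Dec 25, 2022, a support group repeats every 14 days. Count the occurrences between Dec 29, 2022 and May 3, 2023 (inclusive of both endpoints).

Occurrences land 14·i days after Dec 25, 2022 for i = 0, 1, 2, …
Dec 29, 2022 is 4 days after the start; 4 ÷ 14 = 0 remainder 4; since the remainder is 4, round up to i = 1. First occurrence in the window: #2 on Jan 8, 2023 (1×14 = 14 days in).
May 3, 2023 is 129 days after the start; 129 ÷ 14 = 9 remainder 3. Last occurrence in the window: #10 on Apr 30, 2023.
Occurrences #2 through #10: 9 in total.

9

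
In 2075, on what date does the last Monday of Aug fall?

Aug 2075 begins on a Thursday, so the first Monday is Aug 5 (4 days later).
Aug 2075 has 31 days. Adding weeks: 5, 12, 19, 26 — the last one ≤ 31 is the 26th.

Aug 26, 2075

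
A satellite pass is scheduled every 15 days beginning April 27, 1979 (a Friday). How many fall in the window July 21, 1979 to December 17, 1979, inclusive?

Occurrences land 15·i days after April 27, 1979 for i = 0, 1, 2, …
July 21, 1979 is 85 days after the start; 85 ÷ 15 = 5 remainder 10; since the remainder is 10, round up to i = 6. First occurrence in the window: #7 on July 26, 1979 (6×15 = 90 days in).
December 17, 1979 is 234 days after the start; 234 ÷ 15 = 15 remainder 9. Last occurrence in the window: #16 on December 8, 1979.
Occurrences #7 through #16: 10 in total.

10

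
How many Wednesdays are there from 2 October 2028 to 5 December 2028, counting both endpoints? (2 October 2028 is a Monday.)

9

2 October 2028 is a Monday; the first Wednesday on or after it is 4 October 2028 (2 days later).
From 4 October 2028 to 5 December 2028: 27 + 30 + 5 = 62 days (rest of October, November, December).
62 ÷ 7 = 8 full weeks with remainder 6, so 8 more Wednesdays after the first → 9.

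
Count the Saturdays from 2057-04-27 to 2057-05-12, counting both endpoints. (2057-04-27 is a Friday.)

3

2057-04-27 is a Friday; the first Saturday on or after it is 2057-04-28 (1 day later).
From 2057-04-28 to 2057-05-12: 2 + 12 = 14 days (rest of April, May).
14 ÷ 7 = 2 full weeks with remainder 0, so 2 more Saturdays after the first → 3.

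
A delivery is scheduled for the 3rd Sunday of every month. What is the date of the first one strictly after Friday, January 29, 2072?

February 21, 2072

January 2072 starts on a Friday; its first Sunday is the 3rd, so the 3rd Sunday is the 17th — January 17, 2072.
That is not after January 29, 2072, so look at February 2072.
February 2072 starts on a Monday; its first Sunday is the 7th, so the 3rd Sunday is the 21st — February 21, 2072.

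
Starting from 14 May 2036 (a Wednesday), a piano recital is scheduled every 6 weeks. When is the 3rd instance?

6 August 2036

The 3rd occurrence is 2 intervals after the first: 2 × 42 = 84 days after 14 May 2036.
May has 31 days — 17 days to the end of May leaves 67.
June has 30 days (37 left).
July has 31 days (6 left).
6 days into August → 6 August 2036.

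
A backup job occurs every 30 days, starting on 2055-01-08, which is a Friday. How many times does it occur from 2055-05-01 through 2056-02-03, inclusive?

Occurrences land 30·i days after 2055-01-08 for i = 0, 1, 2, …
2055-05-01 is 113 days after the start; 113 ÷ 30 = 3 remainder 23; since the remainder is 23, round up to i = 4. First occurrence in the window: #5 on 2055-05-08 (4×30 = 120 days in).
2056-02-03 is 391 days after the start; 391 ÷ 30 = 13 remainder 1. Last occurrence in the window: #14 on 2056-02-02.
Occurrences #5 through #14: 10 in total.

10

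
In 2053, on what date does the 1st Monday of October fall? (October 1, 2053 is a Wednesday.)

October 6, 2053

October 2053 begins on a Wednesday, so the first Monday is October 6 (5 days later).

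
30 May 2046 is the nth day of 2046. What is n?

Days in months before May: 31 + 28 + 31 + 30 = 120.
Plus 30 days into May → day 150.

150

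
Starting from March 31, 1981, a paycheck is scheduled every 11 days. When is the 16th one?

September 12, 1981

The 16th occurrence is 15 intervals after the first: 15 × 11 = 165 days after March 31, 1981.
March has 31 days — 0 days to the end of March leaves 165.
April has 30 days (135 left).
May has 31 days (104 left).
June has 30 days (74 left).
July has 31 days (43 left).
August has 31 days (12 left).
12 days into September → September 12, 1981.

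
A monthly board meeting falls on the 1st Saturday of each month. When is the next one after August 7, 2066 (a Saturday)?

August 2066 starts on a Sunday, so its 1st Saturday is August 7, 2066 (6 days in).
That is not after August 7, 2066, so look at September 2066.
September 2066 starts on a Wednesday, so its 1st Saturday is September 4, 2066 (3 days in).

September 4, 2066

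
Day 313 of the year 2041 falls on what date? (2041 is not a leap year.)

9 November 2041

January has 31 days (313 − 31 = 282 remain).
February has 28 days (282 − 28 = 254 remain).
March has 31 days (254 − 31 = 223 remain).
April has 30 days (223 − 30 = 193 remain).
May has 31 days (193 − 31 = 162 remain).
June has 30 days (162 − 30 = 132 remain).
July has 31 days (132 − 31 = 101 remain).
August has 31 days (101 − 31 = 70 remain).
September has 30 days (70 − 30 = 40 remain).
October has 31 days (40 − 31 = 9 remain).
9 into November → November 9.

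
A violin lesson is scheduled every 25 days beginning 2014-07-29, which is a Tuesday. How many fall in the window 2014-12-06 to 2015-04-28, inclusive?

Occurrences land 25·i days after 2014-07-29 for i = 0, 1, 2, …
2014-12-06 is 130 days after the start; 130 ÷ 25 = 5 remainder 5; since the remainder is 5, round up to i = 6. First occurrence in the window: #7 on 2014-12-26 (6×25 = 150 days in).
2015-04-28 is 273 days after the start; 273 ÷ 25 = 10 remainder 23. Last occurrence in the window: #11 on 2015-04-05.
Occurrences #7 through #11: 5 in total.

5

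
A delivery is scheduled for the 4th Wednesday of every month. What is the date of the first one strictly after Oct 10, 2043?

Oct 2043 starts on a Thursday; its first Wednesday is the 7th, so the 4th Wednesday is the 28th — Oct 28, 2043.
Oct 28, 2043 is after Oct 10, 2043, so that is the next one.

Oct 28, 2043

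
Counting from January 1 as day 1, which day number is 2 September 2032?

246

Days in months before September: 31 + 29 + 31 + 30 + 31 + 30 + 31 + 31 = 244.
Plus 2 days into September → day 246.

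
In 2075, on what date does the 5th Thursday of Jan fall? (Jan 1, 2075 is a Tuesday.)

Jan 31, 2075

Jan 2075 begins on a Tuesday, so the first Thursday is Jan 3 (2 days later).
The 5th Thursday is 4 weeks later: 3 + 28 = 31.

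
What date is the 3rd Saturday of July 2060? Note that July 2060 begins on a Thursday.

July 17, 2060

July 2060 begins on a Thursday, so the first Saturday is July 3 (2 days later).
The 3rd Saturday is 2 weeks later: 3 + 14 = 17.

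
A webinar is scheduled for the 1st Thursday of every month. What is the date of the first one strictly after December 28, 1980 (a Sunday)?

December 1980 starts on a Monday, so its 1st Thursday is December 4, 1980 (3 days in).
That is not after December 28, 1980, so look at January 1981.
January 1981 starts on a Thursday, so its 1st Thursday is January 1, 1981.

January 1, 1981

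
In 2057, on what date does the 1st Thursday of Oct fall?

Oct 4, 2057

Oct 2057 begins on a Monday, so the first Thursday is Oct 4 (3 days later).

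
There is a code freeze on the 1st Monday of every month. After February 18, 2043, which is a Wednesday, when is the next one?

February 2043 starts on a Sunday, so its 1st Monday is February 2, 2043 (1 day in).
That is not after February 18, 2043, so look at March 2043.
March 2043 starts on a Sunday, so its 1st Monday is March 2, 2043 (1 day in).

March 2, 2043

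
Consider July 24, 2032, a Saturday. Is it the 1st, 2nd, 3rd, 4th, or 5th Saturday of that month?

4th

Day 24 falls in week ⌈24/7⌉ of the month.
Days 1–7 hold the 1st Saturday, 8–14 the 2nd, 15–21 the 3rd, 22–28 the 4th, 29–31 the 5th.
24 is in the range for the 4th.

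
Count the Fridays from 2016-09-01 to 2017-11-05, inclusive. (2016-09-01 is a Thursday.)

2016-09-01 is a Thursday; the first Friday on or after it is 2016-09-02 (1 day later).
From 2016-09-02 to 2017-11-05: 120 + 309 = 429 days (rest of 2016, to 2017-11-05 in 2017).
429 ÷ 7 = 61 full weeks with remainder 2, so 61 more Fridays after the first → 62.

62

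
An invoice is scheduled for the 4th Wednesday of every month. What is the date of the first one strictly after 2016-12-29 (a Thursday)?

2017-01-25

December 2016 starts on a Thursday; its first Wednesday is the 7th, so the 4th Wednesday is the 28th — 2016-12-28.
That is not after 2016-12-29, so look at January 2017.
January 2017 starts on a Sunday; its first Wednesday is the 4th, so the 4th Wednesday is the 25th — 2017-01-25.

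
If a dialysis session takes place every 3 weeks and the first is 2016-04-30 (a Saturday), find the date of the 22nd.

2017-07-15

The 22nd occurrence is 21 intervals after the first: 21 × 21 = 441 days after 2016-04-30.
April has 30 days — 0 days to the end of April leaves 441.
From end of April to end of 2016 is 245 days (196 left).
January has 31 days (165 left).
February has 28 days (137 left).
March has 31 days (106 left).
April has 30 days (76 left).
May has 31 days (45 left).
June has 30 days (15 left).
15 days into July → 2017-07-15.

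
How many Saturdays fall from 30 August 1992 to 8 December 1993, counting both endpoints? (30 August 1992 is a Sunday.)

30 August 1992 is a Sunday; the first Saturday on or after it is 5 September 1992 (6 days later).
From 5 September 1992 to 8 December 1993: 117 + 342 = 459 days (rest of 1992, to 8 December 1993 in 1993).
459 ÷ 7 = 65 full weeks with remainder 4, so 65 more Saturdays after the first → 66.

66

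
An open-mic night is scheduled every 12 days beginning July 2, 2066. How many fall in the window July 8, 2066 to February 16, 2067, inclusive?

19

Occurrences land 12·i days after July 2, 2066 for i = 0, 1, 2, …
July 8, 2066 is 6 days after the start; 6 ÷ 12 = 0 remainder 6; since the remainder is 6, round up to i = 1. First occurrence in the window: #2 on July 14, 2066 (1×12 = 12 days in).
February 16, 2067 is 229 days after the start; 229 ÷ 12 = 19 remainder 1. Last occurrence in the window: #20 on February 15, 2067.
Occurrences #2 through #20: 19 in total.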